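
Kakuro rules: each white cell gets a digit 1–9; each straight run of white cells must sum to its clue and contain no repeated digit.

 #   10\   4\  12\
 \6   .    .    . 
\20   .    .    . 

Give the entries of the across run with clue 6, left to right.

2 1 3

6 in 3 cells must be {1,2,3}; 4 in 2 cells must be {1,3}.
The 6 across and the 12 down share only 3, so R1C3 = 3.
The 20 across and the 4 down share only 3, so R2C2 = 3.
R2C3 = 12 − 3 = 9 completes the 12 down.
R1C2 = 4 − 3 = 1 completes the 4 down.
R2C1 = 20 − 12 = 8 completes the 20 across.
R1C1 = 6 − 4 = 2 completes the 6 across.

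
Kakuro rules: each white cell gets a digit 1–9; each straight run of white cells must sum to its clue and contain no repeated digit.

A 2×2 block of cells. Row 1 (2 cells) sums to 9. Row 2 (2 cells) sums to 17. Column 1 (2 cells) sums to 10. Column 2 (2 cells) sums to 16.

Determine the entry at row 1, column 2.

7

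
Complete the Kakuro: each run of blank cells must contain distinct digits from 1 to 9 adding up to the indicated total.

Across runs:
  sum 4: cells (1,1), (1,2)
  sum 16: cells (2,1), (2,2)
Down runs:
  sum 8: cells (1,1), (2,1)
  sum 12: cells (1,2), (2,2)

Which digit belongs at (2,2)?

9

4 in 2 cells must be {1,3}; 16 in 2 cells must be {7,9}.
The 4 across and the 12 down share only 3, so (1,2) = 3.
The 16 across and the 8 down share only 7, so (2,1) = 7.
(2,2) = 16 − 7 = 9 completes the 16 across.
(1,1) = 4 − 3 = 1 completes the 4 across.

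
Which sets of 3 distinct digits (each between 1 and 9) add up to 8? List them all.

{1,2,5}; {1,3,4}

3 distinct digits from 1–9 sum between 6 and 24.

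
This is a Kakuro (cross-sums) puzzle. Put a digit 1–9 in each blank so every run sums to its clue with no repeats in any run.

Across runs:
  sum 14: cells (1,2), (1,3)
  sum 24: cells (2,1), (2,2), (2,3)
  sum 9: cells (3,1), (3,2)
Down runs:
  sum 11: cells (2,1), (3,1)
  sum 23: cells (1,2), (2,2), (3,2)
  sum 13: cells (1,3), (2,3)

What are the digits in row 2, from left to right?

8 9 7

24 in 3 cells must be {7,8,9}; 23 in 3 cells must be {6,8,9}.
Nothing is forced directly, so branch on (3,2), whose candidates are 6 or 8. If (3,2) = 8: that forces (2,2) = 9, after which (3,1) would have to be in {1} for the 9 across but in {2,3,4,5,6,7,8,9} for the 11 down — contradiction. So (3,2) = 6.
(3,1) = 9 − 6 = 3 completes the 9 across.
(2,1) = 11 − 3 = 8 completes the 11 down.
(2,2) = 9: the only remaining digit allowed by both the 24 across and the 23 down.
(2,3) = 24 − 17 = 7 completes the 24 across.
(1,2) = 23 − 15 = 8 completes the 23 down.
(1,3) = 14 − 8 = 6 completes the 14 across.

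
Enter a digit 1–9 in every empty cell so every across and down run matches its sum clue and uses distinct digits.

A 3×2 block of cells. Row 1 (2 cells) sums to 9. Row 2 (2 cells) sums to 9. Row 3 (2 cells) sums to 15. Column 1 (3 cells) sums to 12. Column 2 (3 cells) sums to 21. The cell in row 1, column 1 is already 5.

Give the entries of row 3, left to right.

6 9

(1,2) = 9 − 5 = 4 completes the 9 across.
Given what's placed, (2,2) must be 8 to fit the 9 across and 21 down.
Given what's placed, (3,1) must be 6 to fit the 15 across and 12 down.
(3,2) = 15 − 6 = 9 completes the 15 across.
(2,1) = 9 − 8 = 1 completes the 9 across.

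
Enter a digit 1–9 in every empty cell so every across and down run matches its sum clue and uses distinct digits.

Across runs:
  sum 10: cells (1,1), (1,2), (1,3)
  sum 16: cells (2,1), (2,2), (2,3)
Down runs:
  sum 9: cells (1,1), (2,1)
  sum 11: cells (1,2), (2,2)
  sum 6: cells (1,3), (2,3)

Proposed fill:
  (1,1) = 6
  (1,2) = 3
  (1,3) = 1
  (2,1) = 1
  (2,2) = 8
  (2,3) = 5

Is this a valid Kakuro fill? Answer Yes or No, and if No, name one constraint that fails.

No — the across run (2,1)–(2,3) sums to 14, not 16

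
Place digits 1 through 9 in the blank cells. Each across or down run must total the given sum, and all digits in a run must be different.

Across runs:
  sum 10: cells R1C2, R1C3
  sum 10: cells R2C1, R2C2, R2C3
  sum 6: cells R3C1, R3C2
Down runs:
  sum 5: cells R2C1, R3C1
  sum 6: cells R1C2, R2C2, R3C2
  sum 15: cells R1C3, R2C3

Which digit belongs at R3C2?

6 in 3 cells must be {1,2,3}.
Nothing is forced directly, so branch on R3C2, whose candidates are 1 or 2. If R3C2 = 1: then R3C1 would have to be in {5} for the 6 across but in {1,2,3,4} for the 5 down — contradiction. So R3C2 = 2.
R3C1 = 6 − 2 = 4 completes the 6 across.
R2C1 = 5 − 4 = 1 completes the 5 down.
R2C2 = 3: the only remaining digit allowed by both the 10 across and the 6 down.
R2C3 = 10 − 4 = 6 completes the 10 across.
R1C2 = 6 − 5 = 1 completes the 6 down.
R1C3 = 10 − 1 = 9 completes the 10 across.

2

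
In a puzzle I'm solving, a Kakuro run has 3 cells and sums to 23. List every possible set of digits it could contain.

{6,8,9}

3 distinct digits from 1–9 sum between 6 and 24.
Only one set works: {6,8,9}.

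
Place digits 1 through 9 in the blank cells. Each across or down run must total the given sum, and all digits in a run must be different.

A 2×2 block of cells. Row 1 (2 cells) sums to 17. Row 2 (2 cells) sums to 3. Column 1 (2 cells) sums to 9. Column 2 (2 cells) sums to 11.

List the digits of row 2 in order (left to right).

1 2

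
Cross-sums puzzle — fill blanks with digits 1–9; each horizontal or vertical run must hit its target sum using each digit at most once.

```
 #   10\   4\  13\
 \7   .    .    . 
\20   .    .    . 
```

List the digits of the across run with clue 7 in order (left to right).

7 in 3 cells must be {1,2,4}; 4 in 2 cells must be {1,3}.
The 7 across and the 4 down share only 1, so R1C2 = 1.
Given what's placed, R1C3 must be 4 to fit the 7 across and 13 down.
R2C2 = 4 − 1 = 3 completes the 4 down.
R2C3 = 13 − 4 = 9 completes the 13 down.
R1C1 = 7 − 5 = 2 completes the 7 across.
R2C1 = 20 − 12 = 8 completes the 20 across.

2 1 4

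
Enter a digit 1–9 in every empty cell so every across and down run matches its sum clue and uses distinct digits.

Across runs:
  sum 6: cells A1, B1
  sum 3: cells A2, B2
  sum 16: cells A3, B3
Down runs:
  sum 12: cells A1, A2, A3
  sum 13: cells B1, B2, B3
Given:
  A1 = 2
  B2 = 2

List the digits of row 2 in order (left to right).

1 2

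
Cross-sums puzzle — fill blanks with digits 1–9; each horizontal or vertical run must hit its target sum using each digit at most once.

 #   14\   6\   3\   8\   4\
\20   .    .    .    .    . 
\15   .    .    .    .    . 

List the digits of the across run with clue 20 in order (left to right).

15 in 5 cells must be {1,2,3,4,5}; 3 in 2 cells must be {1,2}; 4 in 2 cells must be {1,3}.
Only 5 fits R2C1 under both its across sum 15 and down sum 14.
R1C1 = 14 − 5 = 9 completes the 14 down.
Nothing is forced directly, so branch on R1C3, whose candidates are 1 or 2. If R1C3 = 2: that forces R2C3 = 1, R2C5 = 3, R1C5 = 1, R2C4 = 2, R1C2 = 5, after which R1C4 would have to be in {3} for the 20 across but in {6} for the 8 down — contradiction. So R1C3 = 1.
R1C5 = 3: the only remaining digit allowed by both the 20 across and the 4 down.
R2C3 = 3 − 1 = 2 completes the 3 down.
R2C5 = 4 − 3 = 1 completes the 4 down.
Given what's placed, R2C2 must be 4 to fit the 15 across and 6 down.
R2C4 = 15 − 12 = 3 completes the 15 across.
R1C2 = 6 − 4 = 2 completes the 6 down.
R1C4 = 20 − 15 = 5 completes the 20 across.

9, 2, 1, 5, 3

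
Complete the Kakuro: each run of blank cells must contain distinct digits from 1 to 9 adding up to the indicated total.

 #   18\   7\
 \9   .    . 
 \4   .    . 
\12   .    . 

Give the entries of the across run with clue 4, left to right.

3 1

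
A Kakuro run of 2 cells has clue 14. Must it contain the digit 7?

No

Counterexample: {5,9} sums to 14 without using 7.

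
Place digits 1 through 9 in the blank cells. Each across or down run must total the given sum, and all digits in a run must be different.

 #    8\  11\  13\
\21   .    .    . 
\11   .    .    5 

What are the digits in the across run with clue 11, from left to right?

R1C3 = 13 − 5 = 8 completes the 13 down.
R2C1 = 2: the only remaining digit allowed by both the 11 across and the 8 down.
R2C2 = 11 − 7 = 4 completes the 11 across.
R1C1 = 8 − 2 = 6 completes the 8 down.
R1C2 = 21 − 14 = 7 completes the 21 across.

2 4 5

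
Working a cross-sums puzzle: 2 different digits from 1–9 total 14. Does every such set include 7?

Counterexample: {5,9} sums to 14 without using 7.

No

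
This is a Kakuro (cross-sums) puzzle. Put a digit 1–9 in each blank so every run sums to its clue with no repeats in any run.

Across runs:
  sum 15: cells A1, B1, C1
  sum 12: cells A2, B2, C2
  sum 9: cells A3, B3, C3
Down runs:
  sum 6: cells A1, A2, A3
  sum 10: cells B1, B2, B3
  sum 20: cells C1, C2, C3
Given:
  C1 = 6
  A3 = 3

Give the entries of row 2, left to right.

6 in 3 cells must be {1,2,3}.
Given what's placed, C3 must be 5 to fit the 9 across and 20 down.
C2 = 20 − 11 = 9 completes the 20 down.
B3 = 9 − 8 = 1 completes the 9 across.
Given what's placed, B2 must be 2 to fit the 12 across and 10 down.
B1 = 10 − 3 = 7 completes the 10 down.
A2 = 12 − 11 = 1 completes the 12 across.
A1 = 15 − 13 = 2 completes the 15 across.

1 2 9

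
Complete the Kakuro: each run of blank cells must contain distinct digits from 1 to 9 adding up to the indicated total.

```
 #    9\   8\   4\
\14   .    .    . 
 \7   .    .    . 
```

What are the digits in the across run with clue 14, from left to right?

7 in 3 cells must be {1,2,4}; 4 in 2 cells must be {1,3}.
The 7 across and the 4 down share only 1, so R2C3 = 1.
R1C3 = 4 − 1 = 3 completes the 4 down.
Given what's placed, R2C2 must be 2 to fit the 7 across and 8 down.
R1C2 = 8 − 2 = 6 completes the 8 down.
R2C1 = 7 − 3 = 4 completes the 7 across.
R1C1 = 14 − 9 = 5 completes the 14 across.

5 6 3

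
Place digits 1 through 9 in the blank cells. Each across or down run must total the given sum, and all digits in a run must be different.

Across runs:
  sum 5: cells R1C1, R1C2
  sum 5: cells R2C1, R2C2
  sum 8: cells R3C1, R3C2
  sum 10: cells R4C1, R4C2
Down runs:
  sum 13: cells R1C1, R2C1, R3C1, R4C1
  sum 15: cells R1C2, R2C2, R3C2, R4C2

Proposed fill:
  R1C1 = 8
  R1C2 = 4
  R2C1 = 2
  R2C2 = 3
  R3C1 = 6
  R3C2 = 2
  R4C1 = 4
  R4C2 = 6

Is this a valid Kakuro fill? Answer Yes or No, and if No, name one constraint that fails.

No — the down run R1C1–R4C1 sums to 20, not 13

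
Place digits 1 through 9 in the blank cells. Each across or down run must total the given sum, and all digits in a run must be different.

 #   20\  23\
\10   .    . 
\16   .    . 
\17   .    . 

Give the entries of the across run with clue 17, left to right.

16 in 2 cells must be {7,9}; 17 in 2 cells must be {8,9}; 23 in 3 cells must be {6,8,9}.
The 16 across and the 23 down share only 9, so R2C2 = 9.
Given what's placed, R3C2 must be 8 to fit the 17 across and 23 down.
R1C2 = 23 − 17 = 6 completes the 23 down.
R2C1 = 16 − 9 = 7 completes the 16 across.
R3C1 = 17 − 8 = 9 completes the 17 across.
R1C1 = 10 − 6 = 4 completes the 10 across.

9 8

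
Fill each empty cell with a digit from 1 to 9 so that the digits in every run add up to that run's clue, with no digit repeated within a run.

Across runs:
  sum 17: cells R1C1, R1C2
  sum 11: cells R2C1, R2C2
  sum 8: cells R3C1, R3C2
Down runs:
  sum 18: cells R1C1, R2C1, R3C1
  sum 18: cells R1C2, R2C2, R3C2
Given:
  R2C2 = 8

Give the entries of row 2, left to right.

17 in 2 cells must be {8,9}.
R1C2 = 9: the only remaining digit allowed by both the 17 across and the 18 down.
R2C1 = 11 − 8 = 3 completes the 11 across.
R3C2 = 18 − 17 = 1 completes the 18 down.
R1C1 = 17 − 9 = 8 completes the 17 across.
R3C1 = 8 − 1 = 7 completes the 8 across.

3, 8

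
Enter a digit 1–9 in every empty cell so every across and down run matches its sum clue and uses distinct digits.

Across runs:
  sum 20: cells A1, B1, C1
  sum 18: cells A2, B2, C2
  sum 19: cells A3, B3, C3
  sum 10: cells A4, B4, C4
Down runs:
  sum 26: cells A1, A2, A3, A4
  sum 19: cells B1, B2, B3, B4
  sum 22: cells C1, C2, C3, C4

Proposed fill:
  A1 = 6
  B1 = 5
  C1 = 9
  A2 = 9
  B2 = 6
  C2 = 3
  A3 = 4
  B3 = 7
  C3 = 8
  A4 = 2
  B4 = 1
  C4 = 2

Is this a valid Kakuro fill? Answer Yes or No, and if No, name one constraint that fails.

No — the down run A1–A4 sums to 21, not 26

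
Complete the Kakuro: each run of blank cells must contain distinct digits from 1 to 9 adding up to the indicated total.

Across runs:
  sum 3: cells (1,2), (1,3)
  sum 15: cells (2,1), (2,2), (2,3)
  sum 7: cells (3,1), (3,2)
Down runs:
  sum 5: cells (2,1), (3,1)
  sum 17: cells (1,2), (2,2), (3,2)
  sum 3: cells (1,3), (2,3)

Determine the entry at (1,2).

2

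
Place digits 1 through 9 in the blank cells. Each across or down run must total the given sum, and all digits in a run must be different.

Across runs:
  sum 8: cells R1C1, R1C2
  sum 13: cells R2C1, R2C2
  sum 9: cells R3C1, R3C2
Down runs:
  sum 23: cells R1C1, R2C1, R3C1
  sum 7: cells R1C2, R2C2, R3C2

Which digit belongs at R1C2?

23 in 3 cells must be {6,8,9}; 7 in 3 cells must be {1,2,4}.
The 8 across and the 23 down share only 6, so R1C1 = 6.
R1C2 = 8 − 6 = 2 completes the 8 across.
Given what's placed, R2C2 must be 4 to fit the 13 across and 7 down.
R3C1 = 8: the only remaining digit allowed by both the 9 across and the 23 down.
R3C2 = 9 − 8 = 1 completes the 9 across.
R2C1 = 13 − 4 = 9 completes the 13 across.

2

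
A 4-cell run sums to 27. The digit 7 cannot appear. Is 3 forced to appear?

The only way to make 27 from 4 distinct digits under that restriction is {4,6,8,9}, which does not contain 3.

No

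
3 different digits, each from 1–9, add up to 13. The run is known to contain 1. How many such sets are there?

3

3 distinct digits from 1–9 sum between 6 and 24.
Keeping only sets containing 1.
Enumerating: {1,3,9}, {1,4,8}, {1,5,7}.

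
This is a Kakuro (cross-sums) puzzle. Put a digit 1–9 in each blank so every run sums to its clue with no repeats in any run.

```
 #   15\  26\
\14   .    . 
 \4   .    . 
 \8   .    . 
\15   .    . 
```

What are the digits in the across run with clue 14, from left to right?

5 9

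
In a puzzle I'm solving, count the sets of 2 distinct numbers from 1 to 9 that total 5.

2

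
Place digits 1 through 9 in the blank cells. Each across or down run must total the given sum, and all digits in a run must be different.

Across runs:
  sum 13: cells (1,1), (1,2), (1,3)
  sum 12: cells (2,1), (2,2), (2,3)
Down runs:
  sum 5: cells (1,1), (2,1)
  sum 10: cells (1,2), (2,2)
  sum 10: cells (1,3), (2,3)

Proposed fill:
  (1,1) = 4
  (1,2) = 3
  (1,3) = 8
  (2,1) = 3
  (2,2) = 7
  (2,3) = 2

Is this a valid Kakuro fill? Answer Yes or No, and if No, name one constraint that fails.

No — the across run (1,1)–(1,3) sums to 15, not 13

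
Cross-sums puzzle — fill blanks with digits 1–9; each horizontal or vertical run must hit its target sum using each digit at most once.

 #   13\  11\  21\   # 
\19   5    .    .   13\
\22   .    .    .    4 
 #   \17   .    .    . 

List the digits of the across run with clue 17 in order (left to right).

2, 6, 9

R2C1 = 13 − 5 = 8 completes the 13 down.
R3C4 = 13 − 4 = 9 completes the 13 down.
Nothing is forced directly, so branch on R1C2, whose candidates are 6 or 8. If R1C2 = 8: that forces R1C3 = 6, R2C2 = 1, after which R2C3 would have to be in {9} for the 22 across but in {7,8} for the 21 down — contradiction. So R1C2 = 6.
R1C3 = 19 − 11 = 8 completes the 19 across.
Nothing is forced directly, so branch on R3C3, whose candidates are 6 or 7. If R3C3 = 7: then R2C3 would have to be in {1,3,7,9} for the 22 across but in {6} for the 21 down — contradiction. So R3C3 = 6.
R2C3 = 21 − 14 = 7 completes the 21 down.
R3C2 = 17 − 15 = 2 completes the 17 across.
R2C2 = 22 − 19 = 3 completes the 22 across.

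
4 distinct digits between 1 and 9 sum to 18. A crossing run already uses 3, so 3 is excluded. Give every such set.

4 distinct digits from 1–9 sum between 10 and 30.
Dropping sets that contain 3.

{1,2,6,9}; {1,2,7,8}; {1,4,5,8}; {1,4,6,7}; {2,4,5,7}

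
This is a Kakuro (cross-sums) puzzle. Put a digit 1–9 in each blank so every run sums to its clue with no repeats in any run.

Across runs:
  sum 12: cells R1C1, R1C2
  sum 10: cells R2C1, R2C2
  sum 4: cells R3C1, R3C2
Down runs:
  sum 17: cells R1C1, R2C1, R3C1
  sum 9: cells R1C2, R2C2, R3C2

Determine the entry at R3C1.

1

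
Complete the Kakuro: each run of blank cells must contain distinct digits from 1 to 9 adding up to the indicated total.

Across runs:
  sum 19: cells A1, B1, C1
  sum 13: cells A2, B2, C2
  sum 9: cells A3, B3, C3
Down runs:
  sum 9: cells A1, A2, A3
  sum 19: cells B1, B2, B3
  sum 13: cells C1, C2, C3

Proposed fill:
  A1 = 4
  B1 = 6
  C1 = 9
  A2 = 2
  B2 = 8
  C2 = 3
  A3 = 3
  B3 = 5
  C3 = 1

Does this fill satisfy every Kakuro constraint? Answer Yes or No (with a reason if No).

Yes

Across: 4+6+9=19; 2+8+3=13; 3+5+1=9. Down: 4+2+3=9; 6+8+5=19; 9+3+1=13. No digit repeats within any run.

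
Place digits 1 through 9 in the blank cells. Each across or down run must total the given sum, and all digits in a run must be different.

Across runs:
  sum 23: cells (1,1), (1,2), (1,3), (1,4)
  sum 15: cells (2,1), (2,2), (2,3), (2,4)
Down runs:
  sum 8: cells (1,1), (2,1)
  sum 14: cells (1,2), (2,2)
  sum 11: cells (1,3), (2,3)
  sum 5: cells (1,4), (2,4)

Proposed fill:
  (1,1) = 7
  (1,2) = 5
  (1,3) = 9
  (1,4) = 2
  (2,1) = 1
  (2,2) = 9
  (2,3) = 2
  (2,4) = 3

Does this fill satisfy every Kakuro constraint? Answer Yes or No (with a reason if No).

Across: 7+5+9+2=23; 1+9+2+3=15. Down: 7+1=8; 5+9=14; 9+2=11; 2+3=5. No digit repeats within any run.

Yes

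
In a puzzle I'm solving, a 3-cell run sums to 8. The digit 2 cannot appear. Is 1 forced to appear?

The only way to make 8 from 3 distinct digits under that restriction is {1,3,4}, which contains 1.

Yes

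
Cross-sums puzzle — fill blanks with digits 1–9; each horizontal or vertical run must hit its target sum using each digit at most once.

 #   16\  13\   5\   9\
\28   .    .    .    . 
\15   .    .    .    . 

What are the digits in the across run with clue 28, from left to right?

9, 8, 4, 7

16 in 2 cells must be {7,9}.
Only 4 fits R1C3 under both its across sum 28 and down sum 5.
R2C3 = 5 − 4 = 1 completes the 5 down.
Nothing is forced directly, so branch on R1C4, whose candidates are 7 or 8. If R1C4 = 8: then R2C4 would have to be in {2,3,4,5,6,7,8,9} for the 15 across but in {1} for the 9 down — contradiction. So R1C4 = 7.
R1C1 = 9: the only remaining digit allowed by both the 28 across and the 16 down.
R1C2 = 28 − 20 = 8 completes the 28 across.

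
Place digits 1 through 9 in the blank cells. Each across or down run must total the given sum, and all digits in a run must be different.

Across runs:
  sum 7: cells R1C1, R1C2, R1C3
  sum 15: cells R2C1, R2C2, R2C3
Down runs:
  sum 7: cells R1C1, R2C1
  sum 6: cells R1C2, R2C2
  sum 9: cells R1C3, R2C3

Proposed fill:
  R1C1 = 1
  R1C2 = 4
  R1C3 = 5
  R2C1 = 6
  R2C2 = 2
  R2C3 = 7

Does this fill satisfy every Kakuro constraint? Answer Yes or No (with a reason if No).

No — the across run R1C1–R1C3 sums to 10, not 7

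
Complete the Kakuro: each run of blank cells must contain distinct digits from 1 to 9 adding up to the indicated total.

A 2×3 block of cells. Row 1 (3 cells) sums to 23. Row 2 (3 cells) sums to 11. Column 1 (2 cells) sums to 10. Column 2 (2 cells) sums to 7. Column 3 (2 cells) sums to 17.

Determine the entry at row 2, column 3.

8

23 in 3 cells must be {6,8,9}; 17 in 2 cells must be {8,9}.
The 23 across and the 7 down share only 6, so (1,2) = 6.
(2,2) = 7 − 6 = 1 completes the 7 down.
Given what's placed, (2,3) must be 8 to fit the 11 across and 17 down.
(1,3) = 17 − 8 = 9 completes the 17 down.
(2,1) = 11 − 9 = 2 completes the 11 across.
(1,1) = 23 − 15 = 8 completes the 23 across.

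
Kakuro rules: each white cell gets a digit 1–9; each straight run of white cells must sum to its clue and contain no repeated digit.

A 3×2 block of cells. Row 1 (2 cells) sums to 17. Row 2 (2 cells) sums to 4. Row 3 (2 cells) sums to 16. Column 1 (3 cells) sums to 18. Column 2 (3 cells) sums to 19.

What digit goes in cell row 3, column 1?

17 in 2 cells must be {8,9}; 4 in 2 cells must be {1,3}; 16 in 2 cells must be {7,9}.
The 4 across and the 19 down share only 3, so (2,2) = 3.
Given what's placed, (1,2) must be 9 to fit the 17 across and 19 down.
(2,1) = 4 − 3 = 1 completes the 4 across.
(3,1) = 9: the only remaining digit allowed by both the 16 across and the 18 down.
(3,2) = 16 − 9 = 7 completes the 16 across.
(1,1) = 17 − 9 = 8 completes the 17 across.

9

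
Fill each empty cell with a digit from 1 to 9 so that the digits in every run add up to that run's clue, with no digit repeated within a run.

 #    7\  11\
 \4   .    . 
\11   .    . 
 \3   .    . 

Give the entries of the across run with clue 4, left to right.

4 in 2 cells must be {1,3}; 3 in 2 cells must be {1,2}; 7 in 3 cells must be {1,2,4}.
The 4 across and the 7 down share only 1, so R1C1 = 1.
R1C2 = 4 − 1 = 3 completes the 4 across.
Given what's placed, R3C1 must be 2 to fit the 3 across and 7 down.
R3C2 = 3 − 2 = 1 completes the 3 across.
R2C1 = 7 − 3 = 4 completes the 7 down.
R2C2 = 11 − 4 = 7 completes the 11 across.

1 3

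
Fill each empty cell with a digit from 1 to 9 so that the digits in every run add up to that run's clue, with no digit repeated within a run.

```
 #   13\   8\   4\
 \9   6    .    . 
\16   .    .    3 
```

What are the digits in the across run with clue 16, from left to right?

4 in 2 cells must be {1,3}.
R1C3 = 4 − 3 = 1 completes the 4 down.
R2C1 = 13 − 6 = 7 completes the 13 down.
R2C2 = 16 − 10 = 6 completes the 16 across.
R1C2 = 9 − 7 = 2 completes the 9 across.

7, 6, 3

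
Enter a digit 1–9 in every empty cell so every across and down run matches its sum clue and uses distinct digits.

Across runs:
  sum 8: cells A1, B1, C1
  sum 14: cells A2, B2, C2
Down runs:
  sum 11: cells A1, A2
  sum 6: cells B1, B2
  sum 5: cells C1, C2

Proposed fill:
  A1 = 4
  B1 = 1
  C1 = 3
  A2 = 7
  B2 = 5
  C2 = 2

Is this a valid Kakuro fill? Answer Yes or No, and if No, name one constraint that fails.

Yes

Across: 4+1+3=8; 7+5+2=14. Down: 4+7=11; 1+5=6; 3+2=5. No digit repeats within any run.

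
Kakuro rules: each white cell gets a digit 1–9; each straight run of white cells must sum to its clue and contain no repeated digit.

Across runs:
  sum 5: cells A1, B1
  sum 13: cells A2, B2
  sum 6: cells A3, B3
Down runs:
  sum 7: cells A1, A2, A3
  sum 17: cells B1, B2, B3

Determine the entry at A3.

1

7 in 3 cells must be {1,2,4}.
The 13 across and the 7 down share only 4, so A2 = 4.
B2 = 13 − 4 = 9 completes the 13 across.
Nothing is forced directly, so branch on A1, whose candidates are 1 or 2. If A1 = 1: then B1 would have to be in {4} for the 5 across but in {1,2,3,5,6,7} for the 17 down — contradiction. So A1 = 2.
B1 = 5 − 2 = 3 completes the 5 across.
A3 = 7 − 6 = 1 completes the 7 down.
B3 = 6 − 1 = 5 completes the 6 across.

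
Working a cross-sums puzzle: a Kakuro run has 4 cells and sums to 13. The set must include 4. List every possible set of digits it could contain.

4 distinct digits from 1–9 sum between 10 and 30.
Keeping only sets containing 4.

{1,2,4,6}; {1,3,4,5}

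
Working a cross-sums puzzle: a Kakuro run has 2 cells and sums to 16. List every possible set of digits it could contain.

{7,9}

2 distinct digits from 1–9 sum between 3 and 17.
Only one set works: {7,9}.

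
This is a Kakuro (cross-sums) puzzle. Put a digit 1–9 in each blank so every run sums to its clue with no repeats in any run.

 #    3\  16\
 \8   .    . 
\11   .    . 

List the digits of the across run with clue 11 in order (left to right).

2 9

3 in 2 cells must be {1,2}; 16 in 2 cells must be {7,9}.
The 8 across and the 16 down share only 7, so R1C2 = 7.
The 11 across and the 3 down share only 2, so R2C1 = 2.
R2C2 = 11 − 2 = 9 completes the 11 across.
R1C1 = 8 − 7 = 1 completes the 8 across.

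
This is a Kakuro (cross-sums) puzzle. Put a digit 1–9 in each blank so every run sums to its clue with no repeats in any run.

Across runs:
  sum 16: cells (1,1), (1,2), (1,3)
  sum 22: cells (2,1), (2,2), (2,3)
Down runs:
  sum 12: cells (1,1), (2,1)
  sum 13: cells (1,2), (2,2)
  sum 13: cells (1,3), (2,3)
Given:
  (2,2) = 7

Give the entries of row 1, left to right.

3 6 7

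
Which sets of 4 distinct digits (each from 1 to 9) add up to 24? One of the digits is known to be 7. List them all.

{2,6,7,9}; {3,5,7,9}; {3,6,7,8}; {4,5,7,8}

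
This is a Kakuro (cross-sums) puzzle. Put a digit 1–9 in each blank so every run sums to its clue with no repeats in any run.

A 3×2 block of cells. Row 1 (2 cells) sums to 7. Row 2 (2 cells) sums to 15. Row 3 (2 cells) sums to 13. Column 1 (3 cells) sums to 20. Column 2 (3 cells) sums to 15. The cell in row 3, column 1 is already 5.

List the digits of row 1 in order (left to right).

6, 1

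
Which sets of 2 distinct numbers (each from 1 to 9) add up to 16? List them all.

{7,9}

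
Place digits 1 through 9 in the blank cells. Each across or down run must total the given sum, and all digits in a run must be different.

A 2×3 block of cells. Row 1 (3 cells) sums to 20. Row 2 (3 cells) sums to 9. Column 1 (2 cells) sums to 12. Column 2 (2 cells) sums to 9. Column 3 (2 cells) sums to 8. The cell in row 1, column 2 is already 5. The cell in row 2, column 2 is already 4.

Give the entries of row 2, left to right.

3, 4, 2

(2,1) = 3: the only remaining digit allowed by both the 9 across and the 12 down.
(2,3) = 9 − 7 = 2 completes the 9 across.
(1,1) = 12 − 3 = 9 completes the 12 down.
(1,3) = 20 − 14 = 6 completes the 20 across.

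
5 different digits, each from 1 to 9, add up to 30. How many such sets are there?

6

5 distinct digits from 1–9 sum between 15 and 35.
Enumerating: {1,5,7,8,9}, {2,4,7,8,9}, {2,5,6,8,9}, {3,4,6,8,9}, {3,5,6,7,9}, {4,5,6,7,8}.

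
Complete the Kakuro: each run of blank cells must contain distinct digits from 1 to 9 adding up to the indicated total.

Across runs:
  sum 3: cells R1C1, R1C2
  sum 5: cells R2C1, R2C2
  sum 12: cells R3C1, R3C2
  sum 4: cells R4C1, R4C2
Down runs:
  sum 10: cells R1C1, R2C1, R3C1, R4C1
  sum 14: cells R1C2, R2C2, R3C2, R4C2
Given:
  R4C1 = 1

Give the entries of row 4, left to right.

3 in 2 cells must be {1,2}; 4 in 2 cells must be {1,3}; 10 in 4 cells must be {1,2,3,4}.
Given what's placed, R1C1 must be 2 to fit the 3 across and 10 down.
R1C2 = 3 − 2 = 1 completes the 3 across.
R4C2 = 4 − 1 = 3 completes the 4 across.
No cell is forced outright now. R2C1 can only be 3 or 4 (the digits allowed by both its 5 across and its 10 down). If R2C1 = 4: then R2C2 would have to be in {1} for the 5 across but in {2,4,6,8} for the 14 down — contradiction. So R2C1 = 3.
R2C2 = 5 − 3 = 2 completes the 5 across.
R3C1 = 10 − 6 = 4 completes the 10 down.
R3C2 = 12 − 4 = 8 completes the 12 across.

1 3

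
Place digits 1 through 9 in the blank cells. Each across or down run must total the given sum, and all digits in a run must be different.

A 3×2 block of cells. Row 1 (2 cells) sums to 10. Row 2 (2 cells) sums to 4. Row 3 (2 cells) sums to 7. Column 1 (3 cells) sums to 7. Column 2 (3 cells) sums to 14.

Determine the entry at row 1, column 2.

6

4 in 2 cells must be {1,3}; 7 in 3 cells must be {1,2,4}.
The 4 across and the 7 down share only 1, so (2,1) = 1.
(2,2) = 4 − 1 = 3 completes the 4 across.
Nothing is forced directly, so branch on (1,1), whose candidates are 2 or 4. If (1,1) = 2: then (1,2) would have to be in {8} for the 10 across but in {2,4,5,6,7,9} for the 14 down — contradiction. So (1,1) = 4.
(1,2) = 10 − 4 = 6 completes the 10 across.
(3,1) = 7 − 5 = 2 completes the 7 down.
(3,2) = 7 − 2 = 5 completes the 7 across.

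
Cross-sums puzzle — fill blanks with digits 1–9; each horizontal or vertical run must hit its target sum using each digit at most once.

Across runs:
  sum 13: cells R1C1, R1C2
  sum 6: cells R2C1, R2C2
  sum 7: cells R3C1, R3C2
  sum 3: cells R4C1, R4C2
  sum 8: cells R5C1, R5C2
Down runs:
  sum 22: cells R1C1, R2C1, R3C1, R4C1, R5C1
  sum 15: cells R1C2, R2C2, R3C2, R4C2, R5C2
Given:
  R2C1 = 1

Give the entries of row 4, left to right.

3 in 2 cells must be {1,2}; 15 in 5 cells must be {1,2,3,4,5}.
R2C2 = 6 − 1 = 5 completes the 6 across.
R4C1 = 2: the only remaining digit allowed by both the 3 across and the 22 down.
R4C2 = 3 − 2 = 1 completes the 3 across.

2, 1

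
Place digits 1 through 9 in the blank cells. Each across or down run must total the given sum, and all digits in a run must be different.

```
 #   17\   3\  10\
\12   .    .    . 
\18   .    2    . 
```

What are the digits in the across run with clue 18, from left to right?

9 2 7

17 in 2 cells must be {8,9}; 3 in 2 cells must be {1,2}.
R1C2 = 3 − 2 = 1 completes the 3 down.
R2C1 = 9: the only remaining digit allowed by both the 18 across and the 17 down.
R2C3 = 18 − 11 = 7 completes the 18 across.
R1C1 = 17 − 9 = 8 completes the 17 down.
R1C3 = 12 − 9 = 3 completes the 12 across.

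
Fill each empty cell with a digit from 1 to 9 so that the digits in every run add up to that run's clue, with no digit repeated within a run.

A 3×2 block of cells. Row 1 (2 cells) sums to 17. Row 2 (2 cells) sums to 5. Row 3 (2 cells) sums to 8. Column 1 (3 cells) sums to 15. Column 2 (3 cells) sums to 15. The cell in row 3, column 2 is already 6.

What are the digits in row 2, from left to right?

4 1

17 in 2 cells must be {8,9}.
Given what's placed, (1,2) must be 8 to fit the 17 across and 15 down.
(2,2) = 15 − 14 = 1 completes the 15 down.
(3,1) = 8 − 6 = 2 completes the 8 across.
(1,1) = 17 − 8 = 9 completes the 17 across.
(2,1) = 5 − 1 = 4 completes the 5 across.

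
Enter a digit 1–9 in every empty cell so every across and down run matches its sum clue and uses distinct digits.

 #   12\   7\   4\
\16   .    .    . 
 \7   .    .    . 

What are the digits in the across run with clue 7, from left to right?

4 2 1

7 in 3 cells must be {1,2,4}; 4 in 2 cells must be {1,3}.
The 7 across and the 12 down share only 4, so R2C1 = 4.
Given what's placed, R2C3 must be 1 to fit the 7 across and 4 down.
R1C1 = 12 − 4 = 8 completes the 12 down.
R1C3 = 4 − 1 = 3 completes the 4 down.
R2C2 = 7 − 5 = 2 completes the 7 across.
R1C2 = 16 − 11 = 5 completes the 16 across.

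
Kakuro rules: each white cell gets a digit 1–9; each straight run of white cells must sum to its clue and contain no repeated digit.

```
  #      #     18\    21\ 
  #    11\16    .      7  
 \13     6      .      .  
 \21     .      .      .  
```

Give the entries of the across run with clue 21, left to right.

16 in 2 cells must be {7,9}.
R1C2 = 16 − 7 = 9 completes the 16 across.
R2C3 = 5: the only remaining digit allowed by both the 13 across and the 21 down.
R3C1 = 11 − 6 = 5 completes the 11 down.
Given what's placed, R3C2 must be 7 to fit the 21 across and 18 down.
R3C3 = 21 − 12 = 9 completes the 21 across.
R2C2 = 13 − 11 = 2 completes the 13 across.

5, 7, 9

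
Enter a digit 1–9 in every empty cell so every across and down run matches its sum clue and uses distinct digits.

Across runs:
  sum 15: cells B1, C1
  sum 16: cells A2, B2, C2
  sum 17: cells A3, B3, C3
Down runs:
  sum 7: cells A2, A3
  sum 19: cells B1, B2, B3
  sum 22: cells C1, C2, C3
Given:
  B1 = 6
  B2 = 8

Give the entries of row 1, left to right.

6 9

C1 = 15 − 6 = 9 completes the 15 across.
B3 = 19 − 14 = 5 completes the 19 down.
Given what's placed, C3 must be 8 to fit the 17 across and 22 down.
C2 = 22 − 17 = 5 completes the 22 down.
A3 = 17 − 13 = 4 completes the 17 across.
A2 = 16 − 13 = 3 completes the 16 across.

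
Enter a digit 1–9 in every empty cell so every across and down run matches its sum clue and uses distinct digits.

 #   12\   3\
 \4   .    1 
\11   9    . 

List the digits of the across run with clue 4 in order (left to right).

3 1

4 in 2 cells must be {1,3}; 3 in 2 cells must be {1,2}.
R1C1 = 4 − 1 = 3 completes the 4 across.
R2C2 = 11 − 9 = 2 completes the 11 across.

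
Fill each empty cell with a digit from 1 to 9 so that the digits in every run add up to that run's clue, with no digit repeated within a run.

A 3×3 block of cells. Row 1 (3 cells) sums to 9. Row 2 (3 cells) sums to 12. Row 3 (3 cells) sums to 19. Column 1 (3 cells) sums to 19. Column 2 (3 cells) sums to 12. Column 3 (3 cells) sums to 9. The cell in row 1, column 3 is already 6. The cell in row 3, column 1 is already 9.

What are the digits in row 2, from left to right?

(1,1) = 2: the only remaining digit allowed by both the 9 across and the 19 down.
(1,2) = 9 − 8 = 1 completes the 9 across.
(2,1) = 19 − 11 = 8 completes the 19 down.
(2,2) = 3: the only remaining digit allowed by both the 12 across and the 12 down.
(2,3) = 12 − 11 = 1 completes the 12 across.
(3,2) = 12 − 4 = 8 completes the 12 down.
(3,3) = 19 − 17 = 2 completes the 19 across.

8, 3, 1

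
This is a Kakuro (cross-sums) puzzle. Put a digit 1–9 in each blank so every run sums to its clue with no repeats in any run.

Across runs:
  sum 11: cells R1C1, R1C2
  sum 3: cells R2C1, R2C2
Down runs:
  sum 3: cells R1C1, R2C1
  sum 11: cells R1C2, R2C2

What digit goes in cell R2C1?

3 in 2 cells must be {1,2}.
The 11 across and the 3 down share only 2, so R1C1 = 2.
R1C2 = 11 − 2 = 9 completes the 11 across.
R2C1 = 3 − 2 = 1 completes the 3 down.
R2C2 = 3 − 1 = 2 completes the 3 across.

1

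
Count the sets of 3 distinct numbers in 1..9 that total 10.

4

3 distinct digits from 1–9 sum between 6 and 24.
Enumerating: {1,2,7}, {1,3,6}, {1,4,5}, {2,3,5}.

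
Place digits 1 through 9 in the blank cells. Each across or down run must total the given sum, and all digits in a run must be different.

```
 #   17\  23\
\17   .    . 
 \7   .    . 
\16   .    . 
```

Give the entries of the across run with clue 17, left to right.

9 8

17 in 2 cells must be {8,9}; 16 in 2 cells must be {7,9}; 23 in 3 cells must be {6,8,9}.
The 7 across and the 23 down share only 6, so R2C2 = 6.
Given what's placed, R3C2 must be 9 to fit the 16 across and 23 down.
R1C2 = 23 − 15 = 8 completes the 23 down.
R2C1 = 7 − 6 = 1 completes the 7 across.
R3C1 = 16 − 9 = 7 completes the 16 across.
R1C1 = 17 − 8 = 9 completes the 17 across.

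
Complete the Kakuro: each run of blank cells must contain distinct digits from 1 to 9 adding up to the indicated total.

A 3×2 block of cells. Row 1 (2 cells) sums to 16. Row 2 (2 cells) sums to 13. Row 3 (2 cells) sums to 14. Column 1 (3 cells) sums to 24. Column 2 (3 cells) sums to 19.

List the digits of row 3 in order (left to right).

8 6

16 in 2 cells must be {7,9}; 24 in 3 cells must be {7,8,9}.
Nothing is forced directly, so branch on (1,1), whose candidates are 7 or 9. If (1,1) = 9: that forces (1,2) = 7, (3,1) = 8, after which (3,2) would have to be in {6} for the 14 across but in {3,4,8,9} for the 19 down — contradiction. So (1,1) = 7.
(1,2) = 16 − 7 = 9 completes the 16 across.
Nothing is forced directly, so branch on (2,1), whose candidates are 8 or 9. If (2,1) = 8: then (2,2) would have to be in {5} for the 13 across but in {2,3,4,6,7,8} for the 19 down — contradiction. So (2,1) = 9.
(2,2) = 13 − 9 = 4 completes the 13 across.
(3,1) = 24 − 16 = 8 completes the 24 down.
(3,2) = 14 − 8 = 6 completes the 14 across.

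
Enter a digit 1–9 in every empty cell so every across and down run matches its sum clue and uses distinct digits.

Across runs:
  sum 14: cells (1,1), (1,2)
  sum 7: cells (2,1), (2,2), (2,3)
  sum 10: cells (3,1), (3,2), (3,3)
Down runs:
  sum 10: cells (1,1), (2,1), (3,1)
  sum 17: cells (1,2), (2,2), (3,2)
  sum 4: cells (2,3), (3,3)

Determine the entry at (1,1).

5

7 in 3 cells must be {1,2,4}; 4 in 2 cells must be {1,3}.
Only 1 fits (2,3) under both its across sum 7 and down sum 4.
(3,3) = 4 − 1 = 3 completes the 4 down.
Nothing is forced directly, so branch on (1,1), whose candidates are 5 or 6. If (1,1) = 6: that forces (1,2) = 8, after which (2,1) would have to be in {2,4} for the 7 across but in {1,3} for the 10 down — contradiction. So (1,1) = 5.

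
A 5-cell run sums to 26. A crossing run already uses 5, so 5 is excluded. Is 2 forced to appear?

No

Counterexample: {1,3,6,7,9} sums to 26 under that restriction without using 2.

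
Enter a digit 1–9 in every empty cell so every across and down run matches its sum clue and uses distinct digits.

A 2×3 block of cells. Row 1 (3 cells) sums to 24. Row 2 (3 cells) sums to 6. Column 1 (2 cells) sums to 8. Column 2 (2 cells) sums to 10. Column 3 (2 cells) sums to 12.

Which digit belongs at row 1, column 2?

24 in 3 cells must be {7,8,9}; 6 in 3 cells must be {1,2,3}.
The 24 across and the 8 down share only 7, so (1,1) = 7.
(2,1) = 8 − 7 = 1 completes the 8 down.
Given what's placed, (2,3) must be 3 to fit the 6 across and 12 down.
(1,3) = 12 − 3 = 9 completes the 12 down.
(2,2) = 6 − 4 = 2 completes the 6 across.
(1,2) = 24 − 16 = 8 completes the 24 across.

8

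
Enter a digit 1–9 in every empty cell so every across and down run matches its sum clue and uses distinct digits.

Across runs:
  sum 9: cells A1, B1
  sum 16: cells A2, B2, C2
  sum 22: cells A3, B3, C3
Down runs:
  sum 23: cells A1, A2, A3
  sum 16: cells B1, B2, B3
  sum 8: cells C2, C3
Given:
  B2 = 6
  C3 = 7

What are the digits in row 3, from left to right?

23 in 3 cells must be {6,8,9}.
C2 = 8 − 7 = 1 completes the 8 down.
Given what's placed, B3 must be 9 to fit the 22 across and 16 down.
B1 = 16 − 15 = 1 completes the 16 down.
A2 = 16 − 7 = 9 completes the 16 across.
A3 = 22 − 16 = 6 completes the 22 across.
A1 = 9 − 1 = 8 completes the 9 across.

6, 9, 7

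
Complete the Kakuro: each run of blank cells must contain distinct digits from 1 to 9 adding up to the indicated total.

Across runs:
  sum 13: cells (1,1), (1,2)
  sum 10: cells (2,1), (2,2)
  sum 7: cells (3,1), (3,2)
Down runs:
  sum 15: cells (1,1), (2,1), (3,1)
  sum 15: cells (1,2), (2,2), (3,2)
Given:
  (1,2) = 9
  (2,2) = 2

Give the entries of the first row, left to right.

4, 9

(1,1) = 13 − 9 = 4 completes the 13 across.
(2,1) = 10 − 2 = 8 completes the 10 across.
(3,1) = 15 − 12 = 3 completes the 15 down.
(3,2) = 7 − 3 = 4 completes the 7 across.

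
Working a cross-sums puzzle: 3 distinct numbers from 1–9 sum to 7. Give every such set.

3 distinct digits from 1–9 sum between 6 and 24.
Only one set works: {1,2,4}.

{1,2,4}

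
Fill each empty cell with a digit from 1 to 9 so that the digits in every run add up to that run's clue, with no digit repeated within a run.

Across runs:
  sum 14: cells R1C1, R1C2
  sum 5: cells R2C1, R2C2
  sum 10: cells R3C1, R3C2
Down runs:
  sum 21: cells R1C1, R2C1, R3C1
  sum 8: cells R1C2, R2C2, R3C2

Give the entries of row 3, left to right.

8 2

The 14 across and the 8 down share only 5, so R1C2 = 5.
The 5 across and the 21 down share only 4, so R2C1 = 4.
R2C2 = 5 − 4 = 1 completes the 5 across.
R3C2 = 8 − 6 = 2 completes the 8 down.
R1C1 = 14 − 5 = 9 completes the 14 across.
R3C1 = 10 − 2 = 8 completes the 10 across.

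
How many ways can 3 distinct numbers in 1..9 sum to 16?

3 distinct digits from 1–9 sum between 6 and 24.

8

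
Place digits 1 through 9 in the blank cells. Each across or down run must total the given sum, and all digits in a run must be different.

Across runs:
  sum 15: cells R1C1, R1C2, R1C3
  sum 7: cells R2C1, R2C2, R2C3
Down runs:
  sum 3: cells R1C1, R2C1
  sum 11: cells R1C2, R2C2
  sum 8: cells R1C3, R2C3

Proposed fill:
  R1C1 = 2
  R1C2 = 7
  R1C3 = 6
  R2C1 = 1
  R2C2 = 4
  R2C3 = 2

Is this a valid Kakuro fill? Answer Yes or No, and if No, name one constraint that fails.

Across: 2+7+6=15; 1+4+2=7. Down: 2+1=3; 7+4=11; 6+2=8. No digit repeats within any run.

Yes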